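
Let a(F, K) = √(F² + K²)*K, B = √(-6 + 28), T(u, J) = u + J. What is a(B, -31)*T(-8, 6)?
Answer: 62*√983 ≈ 1943.9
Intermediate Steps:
T(u, J) = J + u
B = √22 ≈ 4.6904
a(F, K) = K*√(F² + K²)
a(B, -31)*T(-8, 6) = (-31*√((√22)² + (-31)²))*(6 - 8) = -31*√(22 + 961)*(-2) = -31*√983*(-2) = 62*√983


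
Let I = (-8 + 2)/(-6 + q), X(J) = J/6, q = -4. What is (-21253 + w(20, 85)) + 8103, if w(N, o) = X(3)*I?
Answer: -131497/10 ≈ -13150.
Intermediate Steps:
X(J) = J/6 (X(J) = J*(⅙) = J/6)
I = ⅗ (I = (-8 + 2)/(-6 - 4) = -6/(-10) = -6*(-⅒) = ⅗ ≈ 0.60000)
w(N, o) = 3/10 (w(N, o) = ((⅙)*3)*(⅗) = (½)*(⅗) = 3/10)
(-21253 + w(20, 85)) + 8103 = (-21253 + 3/10) + 8103 = -212527/10 + 8103 = -131497/10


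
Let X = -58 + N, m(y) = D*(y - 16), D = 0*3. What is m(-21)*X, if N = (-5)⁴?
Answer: 0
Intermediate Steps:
N = 625
D = 0
m(y) = 0 (m(y) = 0*(y - 16) = 0*(-16 + y) = 0)
X = 567 (X = -58 + 625 = 567)
m(-21)*X = 0*567 = 0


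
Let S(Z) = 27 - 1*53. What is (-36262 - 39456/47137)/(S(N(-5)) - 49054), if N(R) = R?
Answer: 170932135/231348396 ≈ 0.73885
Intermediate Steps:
S(Z) = -26 (S(Z) = 27 - 53 = -26)
(-36262 - 39456/47137)/(S(N(-5)) - 49054) = (-36262 - 39456/47137)/(-26 - 49054) = (-36262 - 39456*1/47137)/(-49080) = (-36262 - 39456/47137)*(-1/49080) = -1709321350/47137*(-1/49080) = 170932135/231348396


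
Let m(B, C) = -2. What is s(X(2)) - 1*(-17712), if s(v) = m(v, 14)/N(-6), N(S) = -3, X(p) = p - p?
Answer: 53138/3 ≈ 17713.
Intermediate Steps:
X(p) = 0
s(v) = ⅔ (s(v) = -2/(-3) = -2*(-⅓) = ⅔)
s(X(2)) - 1*(-17712) = ⅔ - 1*(-17712) = ⅔ + 17712 = 53138/3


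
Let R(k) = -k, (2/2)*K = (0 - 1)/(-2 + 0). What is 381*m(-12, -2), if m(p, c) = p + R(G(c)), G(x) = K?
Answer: -9525/2 ≈ -4762.5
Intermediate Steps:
K = ½ (K = (0 - 1)/(-2 + 0) = -1/(-2) = -1*(-½) = ½ ≈ 0.50000)
G(x) = ½
m(p, c) = -½ + p (m(p, c) = p - 1*½ = p - ½ = -½ + p)
381*m(-12, -2) = 381*(-½ - 12) = 381*(-25/2) = -9525/2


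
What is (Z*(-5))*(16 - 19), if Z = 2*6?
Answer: 180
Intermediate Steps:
Z = 12
(Z*(-5))*(16 - 19) = (12*(-5))*(16 - 19) = -60*(-3) = 180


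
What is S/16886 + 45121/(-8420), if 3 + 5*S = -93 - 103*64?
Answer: -386587899/71090060 ≈ -5.4380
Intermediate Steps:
S = -6688/5 (S = -3/5 + (-93 - 103*64)/5 = -3/5 + (-93 - 6592)/5 = -3/5 + (1/5)*(-6685) = -3/5 - 1337 = -6688/5 ≈ -1337.6)
S/16886 + 45121/(-8420) = -6688/5/16886 + 45121/(-8420) = -6688/5*1/16886 + 45121*(-1/8420) = -3344/42215 - 45121/8420 = -386587899/71090060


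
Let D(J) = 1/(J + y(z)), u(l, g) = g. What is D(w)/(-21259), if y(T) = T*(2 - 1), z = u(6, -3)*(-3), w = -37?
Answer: 1/595252 ≈ 1.6800e-6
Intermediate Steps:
z = 9 (z = -3*(-3) = 9)
y(T) = T (y(T) = T*1 = T)
D(J) = 1/(9 + J) (D(J) = 1/(J + 9) = 1/(9 + J))
D(w)/(-21259) = 1/((9 - 37)*(-21259)) = -1/21259/(-28) = -1/28*(-1/21259) = 1/595252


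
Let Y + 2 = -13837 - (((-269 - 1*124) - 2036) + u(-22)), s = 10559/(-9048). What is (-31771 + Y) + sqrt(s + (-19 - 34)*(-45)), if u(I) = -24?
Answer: -43157 + sqrt(48788899302)/4524 ≈ -43108.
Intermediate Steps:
s = -10559/9048 (s = 10559*(-1/9048) = -10559/9048 ≈ -1.1670)
Y = -11386 (Y = -2 + (-13837 - (((-269 - 1*124) - 2036) - 24)) = -2 + (-13837 - (((-269 - 124) - 2036) - 24)) = -2 + (-13837 - ((-393 - 2036) - 24)) = -2 + (-13837 - (-2429 - 24)) = -2 + (-13837 - 1*(-2453)) = -2 + (-13837 + 2453) = -2 - 11384 = -11386)
(-31771 + Y) + sqrt(s + (-19 - 34)*(-45)) = (-31771 - 11386) + sqrt(-10559/9048 + (-19 - 34)*(-45)) = -43157 + sqrt(-10559/9048 - 53*(-45)) = -43157 + sqrt(-10559/9048 + 2385) = -43157 + sqrt(21568921/9048) = -43157 + sqrt(48788899302)/4524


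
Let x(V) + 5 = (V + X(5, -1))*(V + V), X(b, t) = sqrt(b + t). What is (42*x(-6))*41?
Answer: 74046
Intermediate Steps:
x(V) = -5 + 2*V*(2 + V) (x(V) = -5 + (V + sqrt(5 - 1))*(V + V) = -5 + (V + sqrt(4))*(2*V) = -5 + (V + 2)*(2*V) = -5 + (2 + V)*(2*V) = -5 + 2*V*(2 + V))
(42*x(-6))*41 = (42*(-5 + 2*(-6)**2 + 4*(-6)))*41 = (42*(-5 + 2*36 - 24))*41 = (42*(-5 + 72 - 24))*41 = (42*43)*41 = 1806*41 = 74046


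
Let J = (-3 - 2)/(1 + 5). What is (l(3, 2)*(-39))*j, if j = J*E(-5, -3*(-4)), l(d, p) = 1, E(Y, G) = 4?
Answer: 130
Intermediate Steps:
J = -5/6 ≈ -0.83333
j = -10/3 (j = -5/6*4 = -10/3 ≈ -3.3333)
(l(3, 2)*(-39))*j = (1*(-39))*(-10/3) = -39*(-10/3) = 130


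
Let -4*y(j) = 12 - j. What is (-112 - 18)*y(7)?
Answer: 325/2 ≈ 162.50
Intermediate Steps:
y(j) = -3 + j/4 (y(j) = -(12 - j)/4 = -3 + j/4)
(-112 - 18)*y(7) = (-112 - 18)*(-3 + (1/4)*7) = -130*(-3 + 7/4) = -130*(-5/4) = 325/2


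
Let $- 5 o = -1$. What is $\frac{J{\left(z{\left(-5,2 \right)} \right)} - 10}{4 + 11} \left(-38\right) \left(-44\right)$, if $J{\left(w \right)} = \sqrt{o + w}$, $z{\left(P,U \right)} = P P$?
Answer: $- \frac{3344}{3} + \frac{1672 \sqrt{70}}{25} \approx -555.11$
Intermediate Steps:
$o = \frac{1}{5}$ ($o = \left(- \frac{1}{5}\right) \left(-1\right) = \frac{1}{5} \approx 0.2$)
$z{\left(P,U \right)} = P^{2}$
$J{\left(w \right)} = \sqrt{\frac{1}{5} + w}$
$\frac{J{\left(z{\left(-5,2 \right)} \right)} - 10}{4 + 11} \left(-38\right) \left(-44\right) = \frac{\frac{\sqrt{5 + 25 \left(-5\right)^{2}}}{5} - 10}{4 + 11} \left(-38\right) \left(-44\right) = \frac{\frac{\sqrt{5 + 25 \cdot 25}}{5} - 10}{15} \left(-38\right) \left(-44\right) = \left(\frac{\sqrt{5 + 625}}{5} - 10\right) \frac{1}{15} \left(-38\right) \left(-44\right) = \left(\frac{\sqrt{630}}{5} - 10\right) \frac{1}{15} \left(-38\right) \left(-44\right) = \left(\frac{3 \sqrt{70}}{5} - 10\right) \frac{1}{15} \left(-38\right) \left(-44\right) = \left(-10 + \frac{3 \sqrt{70}}{5}\right) \frac{1}{15} \left(-38\right) \left(-44\right) = \left(- \frac{2}{3} + \frac{\sqrt{70}}{25}\right) \left(-38\right) \left(-44\right) = \left(\frac{76}{3} - \frac{38 \sqrt{70}}{25}\right) \left(-44\right) = - \frac{3344}{3} + \frac{1672 \sqrt{70}}{25}$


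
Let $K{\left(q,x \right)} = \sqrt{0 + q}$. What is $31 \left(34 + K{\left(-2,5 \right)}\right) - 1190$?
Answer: $-136 + 31 i \sqrt{2} \approx -136.0 + 43.841 i$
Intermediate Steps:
$K{\left(q,x \right)} = \sqrt{q}$
$31 \left(34 + K{\left(-2,5 \right)}\right) - 1190 = 31 \left(34 + \sqrt{-2}\right) - 1190 = 31 \left(34 + i \sqrt{2}\right) - 1190 = \left(1054 + 31 i \sqrt{2}\right) - 1190 = -136 + 31 i \sqrt{2}$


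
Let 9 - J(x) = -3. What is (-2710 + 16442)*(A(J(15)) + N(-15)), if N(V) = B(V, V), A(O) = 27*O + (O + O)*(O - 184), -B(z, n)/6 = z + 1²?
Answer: -51083040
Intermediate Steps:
J(x) = 12 (J(x) = 9 - 1*(-3) = 9 + 3 = 12)
B(z, n) = -6 - 6*z (B(z, n) = -6*(z + 1²) = -6*(z + 1) = -6*(1 + z) = -6 - 6*z)
A(O) = 27*O + 2*O*(-184 + O) (A(O) = 27*O + (2*O)*(-184 + O) = 27*O + 2*O*(-184 + O))
N(V) = -6 - 6*V
(-2710 + 16442)*(A(J(15)) + N(-15)) = (-2710 + 16442)*(12*(-341 + 2*12) + (-6 - 6*(-15))) = 13732*(12*(-341 + 24) + (-6 + 90)) = 13732*(12*(-317) + 84) = 13732*(-3804 + 84) = 13732*(-3720) = -51083040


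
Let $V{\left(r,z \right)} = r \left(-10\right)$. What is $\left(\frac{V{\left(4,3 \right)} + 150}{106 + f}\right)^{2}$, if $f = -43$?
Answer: $\frac{12100}{3969} \approx 3.0486$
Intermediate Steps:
$V{\left(r,z \right)} = - 10 r$
$\left(\frac{V{\left(4,3 \right)} + 150}{106 + f}\right)^{2} = \left(\frac{\left(-10\right) 4 + 150}{106 - 43}\right)^{2} = \left(\frac{-40 + 150}{63}\right)^{2} = \left(110 \cdot \frac{1}{63}\right)^{2} = \left(\frac{110}{63}\right)^{2} = \frac{12100}{3969}$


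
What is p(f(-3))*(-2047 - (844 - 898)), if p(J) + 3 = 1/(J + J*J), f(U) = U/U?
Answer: 9965/2 ≈ 4982.5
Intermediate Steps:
f(U) = 1
p(J) = -3 + 1/(J + J²) (p(J) = -3 + 1/(J + J*J) = -3 + 1/(J + J²))
p(f(-3))*(-2047 - (844 - 898)) = ((1 - 3*1 - 3*1²)/(1*(1 + 1)))*(-2047 - (844 - 898)) = (1*(1 - 3 - 3*1)/2)*(-2047 - 1*(-54)) = (1*(½)*(1 - 3 - 3))*(-2047 + 54) = (1*(½)*(-5))*(-1993) = -5/2*(-1993) = 9965/2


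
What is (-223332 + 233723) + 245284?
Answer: 255675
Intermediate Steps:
(-223332 + 233723) + 245284 = 10391 + 245284 = 255675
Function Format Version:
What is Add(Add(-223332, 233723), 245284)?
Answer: 255675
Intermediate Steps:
Add(Add(-223332, 233723), 245284) = Add(10391, 245284) = 255675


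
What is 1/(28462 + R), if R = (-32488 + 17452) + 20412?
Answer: 1/33838 ≈ 2.9553e-5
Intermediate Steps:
R = 5376 (R = -15036 + 20412 = 5376)
1/(28462 + R) = 1/(28462 + 5376) = 1/33838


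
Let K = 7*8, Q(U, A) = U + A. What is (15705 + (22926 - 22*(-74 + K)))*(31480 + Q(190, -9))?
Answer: 1235633847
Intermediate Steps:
Q(U, A) = A + U
K = 56
(15705 + (22926 - 22*(-74 + K)))*(31480 + Q(190, -9)) = (15705 + (22926 - 22*(-74 + 56)))*(31480 + (-9 + 190)) = (15705 + (22926 - 22*(-18)))*(31480 + 181) = (15705 + (22926 + 396))*31661 = (15705 + 23322)*31661 = 39027*31661 = 1235633847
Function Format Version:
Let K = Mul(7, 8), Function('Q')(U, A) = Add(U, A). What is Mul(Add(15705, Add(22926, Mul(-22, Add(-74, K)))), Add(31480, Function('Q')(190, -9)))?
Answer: 1235633847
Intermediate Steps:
Function('Q')(U, A) = Add(A, U)
K = 56
Mul(Add(15705, Add(22926, Mul(-22, Add(-74, K)))), Add(31480, Function('Q')(190, -9))) = Mul(Add(15705, Add(22926, Mul(-22, Add(-74, 56)))), Add(31480, Add(-9, 190))) = Mul(Add(15705, Add(22926, Mul(-22, -18))), Add(31480, 181)) = Mul(Add(15705, Add(22926, 396)), 31661) = Mul(Add(15705, 23322), 31661) = Mul(39027, 31661) = 1235633847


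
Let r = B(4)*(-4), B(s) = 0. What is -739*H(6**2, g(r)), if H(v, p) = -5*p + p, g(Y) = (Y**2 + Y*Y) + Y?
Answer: 0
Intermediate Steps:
r = 0 (r = 0*(-4) = 0)
g(Y) = Y + 2*Y**2 (g(Y) = (Y**2 + Y**2) + Y = 2*Y**2 + Y = Y + 2*Y**2)
H(v, p) = -4*p
-739*H(6**2, g(r)) = -(-2956)*0*(1 + 2*0) = -(-2956)*0*(1 + 0) = -(-2956)*0*1 = -(-2956)*0 = -739*0 = 0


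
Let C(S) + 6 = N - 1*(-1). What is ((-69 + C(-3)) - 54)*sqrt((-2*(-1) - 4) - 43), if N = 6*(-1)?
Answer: -402*I*sqrt(5) ≈ -898.9*I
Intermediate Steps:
N = -6
C(S) = -11 (C(S) = -6 + (-6 - 1*(-1)) = -6 + (-6 + 1) = -6 - 5 = -11)
((-69 + C(-3)) - 54)*sqrt((-2*(-1) - 4) - 43) = ((-69 - 11) - 54)*sqrt((-2*(-1) - 4) - 43) = (-80 - 54)*sqrt((2 - 4) - 43) = -134*sqrt(-2 - 43) = -402*I*sqrt(5)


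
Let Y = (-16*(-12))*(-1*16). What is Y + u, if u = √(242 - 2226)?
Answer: -3072 + 8*I*√31 ≈ -3072.0 + 44.542*I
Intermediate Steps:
u = 8*I*√31 (u = √(-1984) = 8*I*√31 ≈ 44.542*I)
Y = -3072 (Y = 192*(-16) = -3072)
Y + u = -3072 + 8*I*√31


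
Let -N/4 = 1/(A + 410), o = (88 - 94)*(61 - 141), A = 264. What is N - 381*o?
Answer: -61630562/337 ≈ -1.8288e+5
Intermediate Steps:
o = 480 (o = -6*(-80) = 480)
N = -2/337 (N = -4/(264 + 410) = -4/674 = -4*1/674 = -2/337 ≈ -0.0059347)
N - 381*o = -2/337 - 381*480 = -2/337 - 182880 = -61630562/337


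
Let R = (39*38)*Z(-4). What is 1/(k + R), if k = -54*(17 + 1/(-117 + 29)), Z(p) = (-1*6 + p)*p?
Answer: 44/2567955 ≈ 1.7134e-5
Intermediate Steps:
Z(p) = p*(-6 + p) (Z(p) = (-6 + p)*p = p*(-6 + p))
R = 59280 (R = (39*38)*(-4*(-6 - 4)) = 1482*(-4*(-10)) = 1482*40 = 59280)
k = -40365/44 (k = -54*(17 + 1/(-88)) = -54*(17 - 1/88) = -54*1495/88 = -40365/44 ≈ -917.39)
1/(k + R) = 1/(-40365/44 + 59280) = 1/(2567955/44) = 44/2567955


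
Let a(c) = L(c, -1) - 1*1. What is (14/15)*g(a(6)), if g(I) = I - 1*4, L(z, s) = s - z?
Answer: -56/5 ≈ -11.200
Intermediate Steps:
a(c) = -2 - c (a(c) = (-1 - c) - 1*1 = (-1 - c) - 1 = -2 - c)
g(I) = -4 + I (g(I) = I - 4 = -4 + I)
(14/15)*g(a(6)) = (14/15)*(-4 + (-2 - 1*6)) = (14*(1/15))*(-4 + (-2 - 6)) = 14*(-4 - 8)/15 = (14/15)*(-12) = -56/5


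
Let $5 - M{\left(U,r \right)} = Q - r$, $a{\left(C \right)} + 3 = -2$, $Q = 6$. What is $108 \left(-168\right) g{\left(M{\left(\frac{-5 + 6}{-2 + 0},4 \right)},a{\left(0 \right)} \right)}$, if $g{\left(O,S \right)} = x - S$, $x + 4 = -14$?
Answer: $235872$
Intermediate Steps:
$a{\left(C \right)} = -5$ ($a{\left(C \right)} = -3 - 2 = -5$)
$x = -18$ ($x = -4 - 14 = -18$)
$M{\left(U,r \right)} = -1 + r$ ($M{\left(U,r \right)} = 5 - \left(6 - r\right) = 5 + \left(-6 + r\right) = -1 + r$)
$g{\left(O,S \right)} = -18 - S$
$108 \left(-168\right) g{\left(M{\left(\frac{-5 + 6}{-2 + 0},4 \right)},a{\left(0 \right)} \right)} = 108 \left(-168\right) \left(-18 - -5\right) = - 18144 \left(-18 + 5\right) = \left(-18144\right) \left(-13\right) = 235872$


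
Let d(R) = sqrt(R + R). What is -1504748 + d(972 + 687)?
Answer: -1504748 + sqrt(3318) ≈ -1.5047e+6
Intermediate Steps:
d(R) = sqrt(2)*sqrt(R) (d(R) = sqrt(2*R) = sqrt(2)*sqrt(R))
-1504748 + d(972 + 687) = -1504748 + sqrt(2)*sqrt(972 + 687) = -1504748 + sqrt(2)*sqrt(1659) = -1504748 + sqrt(3318)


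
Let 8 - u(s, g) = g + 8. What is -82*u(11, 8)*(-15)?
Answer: -9840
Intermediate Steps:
u(s, g) = -g (u(s, g) = 8 - (g + 8) = 8 - (8 + g) = 8 + (-8 - g) = -g)
-82*u(11, 8)*(-15) = -(-82)*8*(-15) = -82*(-8)*(-15) = 656*(-15) = -9840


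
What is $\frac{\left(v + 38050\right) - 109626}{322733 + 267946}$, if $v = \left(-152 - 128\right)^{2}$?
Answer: $\frac{6824}{590679} \approx 0.011553$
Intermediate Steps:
$v = 78400$ ($v = \left(-280\right)^{2} = 78400$)
$\frac{\left(v + 38050\right) - 109626}{322733 + 267946} = \frac{\left(78400 + 38050\right) - 109626}{322733 + 267946} = \frac{116450 - 109626}{590679} = 6824 \cdot \frac{1}{590679} = \frac{6824}{590679}$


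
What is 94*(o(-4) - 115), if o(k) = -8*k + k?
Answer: -8178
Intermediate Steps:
o(k) = -7*k
94*(o(-4) - 115) = 94*(-7*(-4) - 115) = 94*(28 - 115) = 94*(-87) = -8178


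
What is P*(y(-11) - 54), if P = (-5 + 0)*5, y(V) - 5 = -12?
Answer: 1525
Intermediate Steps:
y(V) = -7 (y(V) = 5 - 12 = -7)
P = -25 (P = -5*5 = -25)
P*(y(-11) - 54) = -25*(-7 - 54) = -25*(-61) = 1525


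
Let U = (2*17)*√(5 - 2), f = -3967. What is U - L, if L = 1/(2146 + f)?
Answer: 1/1821 + 34*√3 ≈ 58.890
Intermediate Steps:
U = 34*√3 ≈ 58.890
L = -1/1821 (L = 1/(2146 - 3967) = 1/(-1821) = -1/1821 ≈ -0.00054915)
U - L = 34*√3 - 1*(-1/1821) = 34*√3 + 1/1821 = 1/1821 + 34*√3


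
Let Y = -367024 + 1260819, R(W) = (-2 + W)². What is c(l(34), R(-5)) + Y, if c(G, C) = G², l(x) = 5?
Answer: 893820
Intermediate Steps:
Y = 893795
c(l(34), R(-5)) + Y = 5² + 893795 = 25 + 893795 = 893820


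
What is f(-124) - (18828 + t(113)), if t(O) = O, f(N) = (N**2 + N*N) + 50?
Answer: 11861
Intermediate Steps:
f(N) = 50 + 2*N**2 (f(N) = (N**2 + N**2) + 50 = 2*N**2 + 50 = 50 + 2*N**2)
f(-124) - (18828 + t(113)) = (50 + 2*(-124)**2) - (18828 + 113) = (50 + 2*15376) - 1*18941 = (50 + 30752) - 18941 = 30802 - 18941 = 11861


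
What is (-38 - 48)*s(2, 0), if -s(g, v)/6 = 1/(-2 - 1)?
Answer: -172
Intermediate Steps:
s(g, v) = 2 (s(g, v) = -6/(-2 - 1) = -6/(-3) = -6*(-1/3) = 2)
(-38 - 48)*s(2, 0) = (-38 - 48)*2 = -86*2 = -172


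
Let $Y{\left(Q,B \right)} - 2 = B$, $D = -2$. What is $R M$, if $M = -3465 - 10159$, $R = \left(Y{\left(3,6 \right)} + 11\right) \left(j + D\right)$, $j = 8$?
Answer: $-1553136$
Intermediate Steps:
$Y{\left(Q,B \right)} = 2 + B$
$R = 114$ ($R = \left(\left(2 + 6\right) + 11\right) \left(8 - 2\right) = \left(8 + 11\right) 6 = 19 \cdot 6 = 114$)
$M = -13624$
$R M = 114 \left(-13624\right) = -1553136$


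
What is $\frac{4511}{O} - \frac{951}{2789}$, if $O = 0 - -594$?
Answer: $\frac{12016285}{1656666} \approx 7.2533$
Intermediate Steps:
$O = 594$ ($O = 0 + 594 = 594$)
$\frac{4511}{O} - \frac{951}{2789} = \frac{4511}{594} - \frac{951}{2789} = \frac{12016285}{1656666}$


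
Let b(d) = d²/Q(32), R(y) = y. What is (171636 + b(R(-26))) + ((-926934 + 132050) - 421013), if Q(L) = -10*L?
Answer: -83541049/80 ≈ -1.0443e+6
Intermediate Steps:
Q(L) = -10*L
b(d) = -d²/320 (b(d) = d²/((-10*32)) = d²/(-320) = -d²/320)
(171636 + b(R(-26))) + ((-926934 + 132050) - 421013) = (171636 - 1/320*(-26)²) + ((-926934 + 132050) - 421013) = (171636 - 1/320*676) + (-794884 - 421013) = (171636 - 169/80) - 1215897 = 13730711/80 - 1215897 = -83541049/80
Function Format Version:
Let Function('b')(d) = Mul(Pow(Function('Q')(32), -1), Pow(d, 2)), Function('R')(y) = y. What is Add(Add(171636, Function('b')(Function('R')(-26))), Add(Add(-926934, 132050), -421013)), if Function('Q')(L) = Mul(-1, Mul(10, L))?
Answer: Rational(-83541049, 80) ≈ -1.0443e+6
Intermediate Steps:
Function('Q')(L) = Mul(-10, L)
Function('b')(d) = Mul(Rational(-1, 320), Pow(d, 2)) (Function('b')(d) = Mul(Pow(Mul(-10, 32), -1), Pow(d, 2)) = Mul(Pow(-320, -1), Pow(d, 2)) = Mul(Rational(-1, 320), Pow(d, 2)))
Add(Add(171636, Function('b')(Function('R')(-26))), Add(Add(-926934, 132050), -421013)) = Add(Add(171636, Mul(Rational(-1, 320), Pow(-26, 2))), Add(Add(-926934, 132050), -421013)) = Add(Add(171636, Mul(Rational(-1, 320), 676)), Add(-794884, -421013)) = Add(Add(171636, Rational(-169, 80)), -1215897) = Add(Rational(13730711, 80), -1215897) = Rational(-83541049, 80)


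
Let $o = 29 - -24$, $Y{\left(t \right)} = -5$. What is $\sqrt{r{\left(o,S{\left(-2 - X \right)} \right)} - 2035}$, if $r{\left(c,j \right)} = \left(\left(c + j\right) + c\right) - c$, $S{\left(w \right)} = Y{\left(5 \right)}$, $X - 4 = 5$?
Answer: $i \sqrt{1987} \approx 44.576 i$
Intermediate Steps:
$X = 9$ ($X = 4 + 5 = 9$)
$o = 53$ ($o = 29 + 24 = 53$)
$S{\left(w \right)} = -5$
$r{\left(c,j \right)} = c + j$ ($r{\left(c,j \right)} = \left(j + 2 c\right) - c = c + j$)
$\sqrt{r{\left(o,S{\left(-2 - X \right)} \right)} - 2035} = \sqrt{\left(53 - 5\right) - 2035} = \sqrt{48 - 2035} = \sqrt{-1987} = i \sqrt{1987}$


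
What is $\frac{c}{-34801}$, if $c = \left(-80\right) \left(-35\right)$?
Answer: $- \frac{2800}{34801} \approx -0.080457$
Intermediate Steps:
$c = 2800$
$\frac{c}{-34801} = \frac{2800}{-34801} = 2800 \left(- \frac{1}{34801}\right) = - \frac{2800}{34801}$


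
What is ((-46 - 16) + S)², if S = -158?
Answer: 48400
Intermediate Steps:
((-46 - 16) + S)² = ((-46 - 16) - 158)² = (-62 - 158)² = (-220)² = 48400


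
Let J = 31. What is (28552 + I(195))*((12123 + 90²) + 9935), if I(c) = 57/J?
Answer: 26694926702/31 ≈ 8.6113e+8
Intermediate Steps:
I(c) = 57/31
(28552 + I(195))*((12123 + 90²) + 9935) = (28552 + 57/31)*((12123 + 90²) + 9935) = 885169*((12123 + 8100) + 9935)/31 = 885169*(20223 + 9935)/31 = (885169/31)*30158 = 26694926702/31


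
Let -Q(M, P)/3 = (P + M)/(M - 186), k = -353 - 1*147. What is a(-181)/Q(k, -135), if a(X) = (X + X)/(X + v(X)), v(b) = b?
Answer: -686/1905 ≈ -0.36011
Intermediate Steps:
k = -500 (k = -353 - 147 = -500)
Q(M, P) = -3*(M + P)/(-186 + M) (Q(M, P) = -3*(P + M)/(M - 186) = -3*(M + P)/(-186 + M))
a(X) = 1 (a(X) = (X + X)/(X + X) = (2*X)/((2*X)) = (2*X)*(1/(2*X)) = 1)
a(-181)/Q(k, -135) = 1/(3*(-1*(-500) - 1*(-135))/(-186 - 500)) = 1/(3*(500 + 135)/(-686)) = 1/(3*(-1/686)*635) = 1/(-1905/686) = 1*(-686/1905) = -686/1905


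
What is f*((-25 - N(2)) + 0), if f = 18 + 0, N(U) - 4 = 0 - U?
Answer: -486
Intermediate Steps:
N(U) = 4 - U (N(U) = 4 + (0 - U) = 4 - U)
f = 18
f*((-25 - N(2)) + 0) = 18*((-25 - (4 - 1*2)) + 0) = 18*((-25 - (4 - 2)) + 0) = 18*((-25 - 1*2) + 0) = 18*((-25 - 2) + 0) = 18*(-27 + 0) = 18*(-27) = -486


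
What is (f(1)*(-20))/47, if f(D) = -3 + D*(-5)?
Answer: 160/47 ≈ 3.4043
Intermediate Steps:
f(D) = -3 - 5*D
(f(1)*(-20))/47 = ((-3 - 5*1)*(-20))/47 = ((-3 - 5)*(-20))*(1/47) = -8*(-20)*(1/47) = 160*(1/47) = 160/47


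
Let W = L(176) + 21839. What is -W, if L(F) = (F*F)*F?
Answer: -5473615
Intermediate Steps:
L(F) = F³ (L(F) = F²*F = F³)
W = 5473615 (W = 176³ + 21839 = 5451776 + 21839 = 5473615)
-W = -1*5473615 = -5473615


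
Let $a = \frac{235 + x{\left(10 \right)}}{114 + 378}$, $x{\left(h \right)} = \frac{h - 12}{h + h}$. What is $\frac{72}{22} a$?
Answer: $\frac{7047}{4510} \approx 1.5625$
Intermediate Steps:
$x{\left(h \right)} = \frac{-12 + h}{2 h}$
$a = \frac{783}{1640}$ ($a = \frac{235 + \frac{-12 + 10}{2 \cdot 10}}{114 + 378} = \frac{235 + \frac{1}{2} \cdot \frac{1}{10} \left(-2\right)}{492} = \left(235 - \frac{1}{10}\right) \frac{1}{492} = \frac{2349}{10} \cdot \frac{1}{492} = \frac{783}{1640} \approx 0.47744$)
$\frac{72}{22} a = \frac{72}{22} \cdot \frac{783}{1640} = 72 \cdot \frac{1}{22} \cdot \frac{783}{1640} = \frac{36}{11} \cdot \frac{783}{1640} = \frac{7047}{4510}$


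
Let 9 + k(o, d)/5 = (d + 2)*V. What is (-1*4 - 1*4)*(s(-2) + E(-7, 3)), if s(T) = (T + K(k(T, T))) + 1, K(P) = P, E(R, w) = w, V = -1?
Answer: 344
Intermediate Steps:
k(o, d) = -55 - 5*d (k(o, d) = -45 + 5*((d + 2)*(-1)) = -45 + 5*((2 + d)*(-1)) = -45 + 5*(-2 - d) = -45 + (-10 - 5*d) = -55 - 5*d)
s(T) = -54 - 4*T (s(T) = (T + (-55 - 5*T)) + 1 = (-55 - 4*T) + 1 = -54 - 4*T)
(-1*4 - 1*4)*(s(-2) + E(-7, 3)) = (-1*4 - 1*4)*((-54 - 4*(-2)) + 3) = (-4 - 4)*((-54 + 8) + 3) = -8*(-46 + 3) = -8*(-43) = 344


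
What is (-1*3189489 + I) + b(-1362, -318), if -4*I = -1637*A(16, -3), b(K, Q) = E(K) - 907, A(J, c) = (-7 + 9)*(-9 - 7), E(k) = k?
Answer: -3204854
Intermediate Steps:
A(J, c) = -32 (A(J, c) = 2*(-16) = -32)
b(K, Q) = -907 + K (b(K, Q) = K - 907 = -907 + K)
I = -13096 (I = -(-1637)*(-32)/4 = -¼*52384 = -13096)
(-1*3189489 + I) + b(-1362, -318) = (-1*3189489 - 13096) + (-907 - 1362) = (-3189489 - 13096) - 2269 = -3202585 - 2269 = -3204854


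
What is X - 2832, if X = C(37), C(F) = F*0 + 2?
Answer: -2830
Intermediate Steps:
C(F) = 2 (C(F) = 0 + 2 = 2)
X = 2
X - 2832 = 2 - 2832 = -2830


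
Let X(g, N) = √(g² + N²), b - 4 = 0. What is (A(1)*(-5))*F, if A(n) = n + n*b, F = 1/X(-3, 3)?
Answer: -25*√2/6 ≈ -5.8926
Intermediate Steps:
b = 4 (b = 4 + 0 = 4)
X(g, N) = √(N² + g²)
F = √2/6 (F = 1/(√(3² + (-3)²)) = 1/(√(9 + 9)) = 1/(√18) = 1/(3*√2) = √2/6 ≈ 0.23570)
A(n) = 5*n (A(n) = n + n*4 = n + 4*n = 5*n)
(A(1)*(-5))*F = ((5*1)*(-5))*(√2/6) = (5*(-5))*(√2/6) = -25*√2/6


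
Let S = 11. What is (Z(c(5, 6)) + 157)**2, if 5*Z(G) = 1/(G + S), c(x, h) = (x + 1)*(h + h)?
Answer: 4245304336/172225 ≈ 24650.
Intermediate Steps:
c(x, h) = 2*h*(1 + x) (c(x, h) = (1 + x)*(2*h) = 2*h*(1 + x))
Z(G) = 1/(5*(11 + G)) (Z(G) = 1/(5*(G + 11)) = 1/(5*(11 + G)))
(Z(c(5, 6)) + 157)**2 = (1/(5*(11 + 2*6*(1 + 5))) + 157)**2 = (1/(5*(11 + 2*6*6)) + 157)**2 = (1/(5*(11 + 72)) + 157)**2 = ((1/5)/83 + 157)**2 = ((1/5)*(1/83) + 157)**2 = (1/415 + 157)**2 = (65156/415)**2 = 4245304336/172225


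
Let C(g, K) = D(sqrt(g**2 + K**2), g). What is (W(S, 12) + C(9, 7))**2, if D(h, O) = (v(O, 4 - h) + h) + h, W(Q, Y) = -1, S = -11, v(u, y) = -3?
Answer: 536 - 16*sqrt(130) ≈ 353.57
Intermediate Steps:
D(h, O) = -3 + 2*h (D(h, O) = (-3 + h) + h = -3 + 2*h)
C(g, K) = -3 + 2*sqrt(K**2 + g**2) (C(g, K) = -3 + 2*sqrt(g**2 + K**2) = -3 + 2*sqrt(K**2 + g**2))
(W(S, 12) + C(9, 7))**2 = (-1 + (-3 + 2*sqrt(7**2 + 9**2)))**2 = (-1 + (-3 + 2*sqrt(49 + 81)))**2 = (-1 + (-3 + 2*sqrt(130)))**2 = (-4 + 2*sqrt(130))**2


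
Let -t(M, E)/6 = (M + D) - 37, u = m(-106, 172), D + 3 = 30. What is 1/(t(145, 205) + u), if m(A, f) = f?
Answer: -1/638 ≈ -0.0015674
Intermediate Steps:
D = 27 (D = -3 + 30 = 27)
u = 172
t(M, E) = 60 - 6*M (t(M, E) = -6*((M + 27) - 37) = -6*((27 + M) - 37) = -6*(-10 + M) = 60 - 6*M)
1/(t(145, 205) + u) = 1/((60 - 6*145) + 172) = 1/((60 - 870) + 172) = 1/(-810 + 172) = 1/(-638) = -1/638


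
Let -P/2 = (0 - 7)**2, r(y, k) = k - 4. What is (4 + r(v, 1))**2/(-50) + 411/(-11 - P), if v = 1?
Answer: 6821/1450 ≈ 4.7041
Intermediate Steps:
r(y, k) = -4 + k
P = -98 (P = -2*(0 - 7)**2 = -2*(-7)**2 = -2*49 = -98)
(4 + r(v, 1))**2/(-50) + 411/(-11 - P) = (4 + (-4 + 1))**2/(-50) + 411/(-11 - 1*(-98)) = (4 - 3)**2*(-1/50) + 411/(-11 + 98) = 1**2*(-1/50) + 411/87 = 1*(-1/50) + 411*(1/87) = -1/50 + 137/29 = 6821/1450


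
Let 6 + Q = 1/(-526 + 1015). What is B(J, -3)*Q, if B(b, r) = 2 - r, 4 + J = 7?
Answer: -14665/489 ≈ -29.990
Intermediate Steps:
J = 3 (J = -4 + 7 = 3)
Q = -2933/489 (Q = -6 + 1/(-526 + 1015) = -6 + 1/489 = -2933/489 ≈ -5.9980)
B(J, -3)*Q = (2 - 1*(-3))*(-2933/489) = (2 + 3)*(-2933/489) = 5*(-2933/489) = -14665/489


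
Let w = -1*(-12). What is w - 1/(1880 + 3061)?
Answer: 59291/4941 ≈ 12.000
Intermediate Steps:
w = 12
w - 1/(1880 + 3061) = 12 - 1/(1880 + 3061) = 12 - 1/4941 = 59291/4941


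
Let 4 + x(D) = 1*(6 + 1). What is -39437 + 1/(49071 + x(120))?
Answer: -1935331337/49074 ≈ -39437.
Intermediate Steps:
x(D) = 3 (x(D) = -4 + 1*(6 + 1) = -4 + 1*7 = -4 + 7 = 3)
-39437 + 1/(49071 + x(120)) = -39437 + 1/(49071 + 3) = -39437 + 1/49074 = -1935331337/49074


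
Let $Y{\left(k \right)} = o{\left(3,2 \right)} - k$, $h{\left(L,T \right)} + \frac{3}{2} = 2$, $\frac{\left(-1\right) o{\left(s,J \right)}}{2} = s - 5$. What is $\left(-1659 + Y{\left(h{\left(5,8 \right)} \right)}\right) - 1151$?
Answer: $- \frac{5613}{2} \approx -2806.5$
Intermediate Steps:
$o{\left(s,J \right)} = 10 - 2 s$ ($o{\left(s,J \right)} = - 2 \left(s - 5\right) = - 2 \left(-5 + s\right) = 10 - 2 s$)
$h{\left(L,T \right)} = \frac{1}{2}$ ($h{\left(L,T \right)} = - \frac{3}{2} + 2 = \frac{1}{2}$)
$Y{\left(k \right)} = 4 - k$ ($Y{\left(k \right)} = \left(10 - 6\right) - k = 4 - k$)
$\left(-1659 + Y{\left(h{\left(5,8 \right)} \right)}\right) - 1151 = \left(-1659 + \left(4 - \frac{1}{2}\right)\right) - 1151 = \left(-1659 + \frac{7}{2}\right) - 1151 = - \frac{3311}{2} - 1151 = - \frac{5613}{2}$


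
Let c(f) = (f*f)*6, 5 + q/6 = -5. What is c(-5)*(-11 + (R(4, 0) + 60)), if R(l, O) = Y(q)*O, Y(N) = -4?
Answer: 7350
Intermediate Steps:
q = -60 (q = -30 + 6*(-5) = -30 - 30 = -60)
R(l, O) = -4*O
c(f) = 6*f² (c(f) = f²*6 = 6*f²)
c(-5)*(-11 + (R(4, 0) + 60)) = (6*(-5)²)*(-11 + (-4*0 + 60)) = (6*25)*(-11 + (0 + 60)) = 150*(-11 + 60) = 150*49 = 7350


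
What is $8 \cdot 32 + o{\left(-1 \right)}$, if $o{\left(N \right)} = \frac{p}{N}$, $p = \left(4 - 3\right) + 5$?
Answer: $250$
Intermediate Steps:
$p = 6$ ($p = 1 + 5 = 6$)
$o{\left(N \right)} = \frac{6}{N}$
$8 \cdot 32 + o{\left(-1 \right)} = 8 \cdot 32 + \frac{6}{-1} = 256 + 6 \left(-1\right) = 256 - 6 = 250$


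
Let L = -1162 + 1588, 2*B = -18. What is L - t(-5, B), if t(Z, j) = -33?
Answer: 459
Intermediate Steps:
B = -9 (B = (1/2)*(-18) = -9)
L = 426
L - t(-5, B) = 426 - 1*(-33) = 426 + 33 = 459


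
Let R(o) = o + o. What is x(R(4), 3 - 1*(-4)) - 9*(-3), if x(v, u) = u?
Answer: 34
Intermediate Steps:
R(o) = 2*o
x(R(4), 3 - 1*(-4)) - 9*(-3) = (3 - 1*(-4)) - 9*(-3) = (3 + 4) + 27 = 7 + 27 = 34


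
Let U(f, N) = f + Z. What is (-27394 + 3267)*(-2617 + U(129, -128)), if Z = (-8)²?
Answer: 58483848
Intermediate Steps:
Z = 64
U(f, N) = 64 + f (U(f, N) = f + 64 = 64 + f)
(-27394 + 3267)*(-2617 + U(129, -128)) = (-27394 + 3267)*(-2617 + (64 + 129)) = -24127*(-2617 + 193) = -24127*(-2424) = 58483848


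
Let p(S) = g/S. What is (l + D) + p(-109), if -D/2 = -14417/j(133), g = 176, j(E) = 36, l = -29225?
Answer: -55771165/1962 ≈ -28426.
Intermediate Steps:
D = 14417/18 (D = -(-28834)/36 = -2*(-14417/36) = 14417/18 ≈ 800.94)
p(S) = 176/S
(l + D) + p(-109) = (-29225 + 14417/18) + 176/(-109) = -511633/18 + 176*(-1/109) = -511633/18 - 176/109 = -55771165/1962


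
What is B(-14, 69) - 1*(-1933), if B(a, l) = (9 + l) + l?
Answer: 2080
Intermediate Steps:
B(a, l) = 9 + 2*l
B(-14, 69) - 1*(-1933) = (9 + 2*69) - 1*(-1933) = (9 + 138) + 1933 = 147 + 1933 = 2080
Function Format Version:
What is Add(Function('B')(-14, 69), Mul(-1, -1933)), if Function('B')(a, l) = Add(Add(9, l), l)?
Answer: 2080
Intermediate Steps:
Function('B')(a, l) = Add(9, Mul(2, l))
Add(Function('B')(-14, 69), Mul(-1, -1933)) = Add(Add(9, Mul(2, 69)), Mul(-1, -1933)) = Add(Add(9, 138), 1933) = Add(147, 1933) = 2080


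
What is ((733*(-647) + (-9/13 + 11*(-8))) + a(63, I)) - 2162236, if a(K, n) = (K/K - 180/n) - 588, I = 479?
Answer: -16421614425/6227 ≈ -2.6372e+6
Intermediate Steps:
a(K, n) = -587 - 180/n (a(K, n) = (1 - 180/n) - 588 = -587 - 180/n)
((733*(-647) + (-9/13 + 11*(-8))) + a(63, I)) - 2162236 = ((733*(-647) + (-9/13 + 11*(-8))) + (-587 - 180/479)) - 2162236 = ((-474251 + (-9*1/13 - 88)) + (-587 - 180*1/479)) - 2162236 = ((-474251 + (-9/13 - 88)) + (-587 - 180/479)) - 2162236 = ((-474251 - 1153/13) - 281353/479) - 2162236 = (-6166416/13 - 281353/479) - 2162236 = -2957370853/6227 - 2162236 = -16421614425/6227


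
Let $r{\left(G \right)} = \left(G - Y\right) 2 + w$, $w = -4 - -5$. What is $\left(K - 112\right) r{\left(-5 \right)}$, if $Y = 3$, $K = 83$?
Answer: $435$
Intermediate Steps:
$w = 1$ ($w = -4 + 5 = 1$)
$r{\left(G \right)} = -5 + 2 G$ ($r{\left(G \right)} = \left(G - 3\right) 2 + 1 = \left(-3 + G\right) 2 + 1 = \left(-6 + 2 G\right) + 1 = -5 + 2 G$)
$\left(K - 112\right) r{\left(-5 \right)} = \left(83 - 112\right) \left(-5 + 2 \left(-5\right)\right) = - 29 \left(-5 - 10\right) = \left(-29\right) \left(-15\right) = 435$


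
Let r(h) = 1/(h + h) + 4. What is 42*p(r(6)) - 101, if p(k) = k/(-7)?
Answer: -251/2 ≈ -125.50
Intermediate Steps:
r(h) = 4 + 1/(2*h) (r(h) = 1/(2*h) + 4 = 4 + 1/(2*h))
p(k) = -k/7 (p(k) = k*(-⅐) = -k/7)
42*p(r(6)) - 101 = 42*(-(4 + (½)/6)/7) - 101 = 42*(-(4 + (½)*(⅙))/7) - 101 = 42*(-(4 + 1/12)/7) - 101 = 42*(-⅐*49/12) - 101 = 42*(-7/12) - 101 = -49/2 - 101 = -251/2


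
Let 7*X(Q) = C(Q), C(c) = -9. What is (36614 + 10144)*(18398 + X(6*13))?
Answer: 6021354966/7 ≈ 8.6019e+8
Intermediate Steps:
X(Q) = -9/7 (X(Q) = (⅐)*(-9) = -9/7)
(36614 + 10144)*(18398 + X(6*13)) = (36614 + 10144)*(18398 - 9/7) = 46758*(128777/7) = 6021354966/7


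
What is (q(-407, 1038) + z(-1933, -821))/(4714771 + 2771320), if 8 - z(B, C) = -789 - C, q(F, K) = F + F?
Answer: -838/7486091 ≈ -0.00011194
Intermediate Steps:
q(F, K) = 2*F
z(B, C) = 797 + C (z(B, C) = 8 - (-789 - C) = 8 + (789 + C) = 797 + C)
(q(-407, 1038) + z(-1933, -821))/(4714771 + 2771320) = (2*(-407) + (797 - 821))/(4714771 + 2771320) = (-814 - 24)/7486091 = -838*1/7486091 = -838/7486091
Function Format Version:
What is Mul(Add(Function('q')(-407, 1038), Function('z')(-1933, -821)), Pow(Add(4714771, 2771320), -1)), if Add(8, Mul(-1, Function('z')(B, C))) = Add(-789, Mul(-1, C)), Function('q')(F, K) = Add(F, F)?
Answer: Rational(-838, 7486091) ≈ -0.00011194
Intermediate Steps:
Function('q')(F, K) = Mul(2, F)
Function('z')(B, C) = Add(797, C) (Function('z')(B, C) = Add(8, Mul(-1, Add(-789, Mul(-1, C)))) = Add(8, Add(789, C)) = Add(797, C))
Mul(Add(Function('q')(-407, 1038), Function('z')(-1933, -821)), Pow(Add(4714771, 2771320), -1)) = Mul(Add(Mul(2, -407), Add(797, -821)), Pow(Add(4714771, 2771320), -1)) = Mul(Add(-814, -24), Pow(7486091, -1)) = Mul(-838, Rational(1, 7486091)) = Rational(-838, 7486091)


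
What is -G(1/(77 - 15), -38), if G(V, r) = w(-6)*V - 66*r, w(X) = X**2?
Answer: -77766/31 ≈ -2508.6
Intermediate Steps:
G(V, r) = -66*r + 36*V (G(V, r) = (-6)**2*V - 66*r = 36*V - 66*r = -66*r + 36*V)
-G(1/(77 - 15), -38) = -(-66*(-38) + 36/(77 - 15)) = -(2508 + 36/62) = -(2508 + 36*(1/62)) = -(2508 + 18/31) = -1*77766/31 = -77766/31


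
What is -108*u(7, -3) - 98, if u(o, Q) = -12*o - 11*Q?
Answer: 5410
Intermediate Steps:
-108*u(7, -3) - 98 = -108*(-12*7 - 11*(-3)) - 98 = -108*(-84 + 33) - 98 = -108*(-51) - 98 = 5508 - 98 = 5410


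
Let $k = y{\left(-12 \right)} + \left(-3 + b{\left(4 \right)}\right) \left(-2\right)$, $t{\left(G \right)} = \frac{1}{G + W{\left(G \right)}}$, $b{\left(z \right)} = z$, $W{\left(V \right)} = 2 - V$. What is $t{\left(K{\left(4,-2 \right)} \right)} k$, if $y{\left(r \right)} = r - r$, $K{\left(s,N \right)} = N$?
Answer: $-1$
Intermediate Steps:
$t{\left(G \right)} = \frac{1}{2}$ ($t{\left(G \right)} = \frac{1}{G - \left(-2 + G\right)} = \frac{1}{2}$)
$y{\left(r \right)} = 0$
$k = -2$ ($k = 0 + \left(-3 + 4\right) \left(-2\right) = 0 + 1 \left(-2\right) = 0 - 2 = -2$)
$t{\left(K{\left(4,-2 \right)} \right)} k = \frac{1}{2} \left(-2\right) = -1$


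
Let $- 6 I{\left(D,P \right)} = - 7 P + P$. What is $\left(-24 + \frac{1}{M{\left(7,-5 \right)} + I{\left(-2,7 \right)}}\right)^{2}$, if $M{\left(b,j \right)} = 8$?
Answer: $\frac{128881}{225} \approx 572.8$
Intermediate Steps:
$I{\left(D,P \right)} = P$ ($I{\left(D,P \right)} = - \frac{- 7 P + P}{6} = - \frac{\left(-6\right) P}{6} = P$)
$\left(-24 + \frac{1}{M{\left(7,-5 \right)} + I{\left(-2,7 \right)}}\right)^{2} = \left(-24 + \frac{1}{8 + 7}\right)^{2} = \left(-24 + \frac{1}{15}\right)^{2} = \left(- \frac{359}{15}\right)^{2} = \frac{128881}{225}$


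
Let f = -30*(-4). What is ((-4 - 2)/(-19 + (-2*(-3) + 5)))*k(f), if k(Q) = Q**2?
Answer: 10800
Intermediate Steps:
f = 120
((-4 - 2)/(-19 + (-2*(-3) + 5)))*k(f) = ((-4 - 2)/(-19 + (-2*(-3) + 5)))*120**2 = -6/(-19 + (6 + 5))*14400 = -6/(-19 + 11)*14400 = -6/(-8)*14400 = -6*(-1/8)*14400 = (3/4)*14400 = 10800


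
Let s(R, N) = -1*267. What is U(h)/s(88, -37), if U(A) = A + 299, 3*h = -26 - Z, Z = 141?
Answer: -730/801 ≈ -0.91136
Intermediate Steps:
h = -167/3 (h = (-26 - 1*141)/3 = (-26 - 141)/3 = (⅓)*(-167) = -167/3 ≈ -55.667)
s(R, N) = -267
U(A) = 299 + A
U(h)/s(88, -37) = (299 - 167/3)/(-267) = (730/3)*(-1/267) = -730/801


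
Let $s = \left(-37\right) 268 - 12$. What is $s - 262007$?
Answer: $-271935$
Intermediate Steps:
$s = -9928$ ($s = -9916 - 12 = -9928$)
$s - 262007 = -9928 - 262007 = -271935$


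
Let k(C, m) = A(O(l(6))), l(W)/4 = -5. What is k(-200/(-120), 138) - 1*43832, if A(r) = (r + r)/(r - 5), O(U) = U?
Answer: -219152/5 ≈ -43830.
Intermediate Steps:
l(W) = -20 (l(W) = 4*(-5) = -20)
A(r) = 2*r/(-5 + r) (A(r) = (2*r)/(-5 + r) = 2*r/(-5 + r))
k(C, m) = 8/5 (k(C, m) = 2*(-20)/(-5 - 20) = 2*(-20)/(-25) = 2*(-20)*(-1/25) = 8/5)
k(-200/(-120), 138) - 1*43832 = 8/5 - 1*43832 = 8/5 - 43832 = -219152/5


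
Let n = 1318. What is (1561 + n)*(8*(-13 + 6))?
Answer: -161224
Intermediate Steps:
(1561 + n)*(8*(-13 + 6)) = (1561 + 1318)*(8*(-13 + 6)) = 2879*(8*(-7)) = 2879*(-56) = -161224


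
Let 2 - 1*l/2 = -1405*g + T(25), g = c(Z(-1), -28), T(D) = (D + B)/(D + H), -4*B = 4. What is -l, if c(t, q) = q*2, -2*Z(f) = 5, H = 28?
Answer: 8339916/53 ≈ 1.5736e+5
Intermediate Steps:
B = -1 (B = -1/4*4 = -1)
T(D) = (-1 + D)/(28 + D) (T(D) = (D - 1)/(D + 28) = (-1 + D)/(28 + D))
Z(f) = -5/2 (Z(f) = -1/2*5 = -5/2)
c(t, q) = 2*q
g = -56 (g = 2*(-28) = -56)
l = -8339916/53 (l = 4 - 2*(-1405*(-56) + (-1 + 25)/(28 + 25)) = 4 - 2*(78680 + 24/53) = 4 - 2*4170064/53 = 4 - 8340128/53 = -8339916/53 ≈ -1.5736e+5)
-l = -1*(-8339916/53) = 8339916/53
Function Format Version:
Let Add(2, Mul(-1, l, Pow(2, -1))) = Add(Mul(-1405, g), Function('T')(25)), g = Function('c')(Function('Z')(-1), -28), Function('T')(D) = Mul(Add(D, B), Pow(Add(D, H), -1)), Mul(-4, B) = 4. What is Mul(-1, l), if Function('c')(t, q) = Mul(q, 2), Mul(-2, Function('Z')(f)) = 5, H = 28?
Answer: Rational(8339916, 53) ≈ 1.5736e+5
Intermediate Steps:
B = -1 (B = Mul(Rational(-1, 4), 4) = -1)
Function('T')(D) = Mul(Pow(Add(28, D), -1), Add(-1, D)) (Function('T')(D) = Mul(Add(D, -1), Pow(Add(D, 28), -1)) = Mul(Add(-1, D), Pow(Add(28, D), -1)) = Mul(Pow(Add(28, D), -1), Add(-1, D)))
Function('Z')(f) = Rational(-5, 2) (Function('Z')(f) = Mul(Rational(-1, 2), 5) = Rational(-5, 2))
Function('c')(t, q) = Mul(2, q)
g = -56 (g = Mul(2, -28) = -56)
l = Rational(-8339916, 53) (l = Add(4, Mul(-2, Add(Mul(-1405, -56), Mul(Pow(Add(28, 25), -1), Add(-1, 25))))) = Add(4, Mul(-2, Add(78680, Mul(Pow(53, -1), 24)))) = Add(4, Mul(-2, Add(78680, Mul(Rational(1, 53), 24)))) = Add(4, Mul(-2, Add(78680, Rational(24, 53)))) = Add(4, Mul(-2, Rational(4170064, 53))) = Add(4, Rational(-8340128, 53)) = Rational(-8339916, 53) ≈ -1.5736e+5)
Mul(-1, l) = Mul(-1, Rational(-8339916, 53)) = Rational(8339916, 53)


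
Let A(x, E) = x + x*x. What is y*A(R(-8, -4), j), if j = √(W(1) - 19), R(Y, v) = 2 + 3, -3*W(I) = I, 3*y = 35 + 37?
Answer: 720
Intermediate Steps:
y = 24 (y = (35 + 37)/3 = (⅓)*72 = 24)
W(I) = -I/3
R(Y, v) = 5
j = I*√174/3 (j = √(-⅓*1 - 19) = √(-⅓ - 19) = √(-58/3) = I*√174/3 ≈ 4.397*I)
A(x, E) = x + x²
y*A(R(-8, -4), j) = 24*(5*(1 + 5)) = 24*(5*6) = 24*30 = 720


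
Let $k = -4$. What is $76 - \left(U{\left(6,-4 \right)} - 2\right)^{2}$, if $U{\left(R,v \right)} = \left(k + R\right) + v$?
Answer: $60$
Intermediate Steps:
$U{\left(R,v \right)} = -4 + R + v$ ($U{\left(R,v \right)} = \left(-4 + R\right) + v = -4 + R + v$)
$76 - \left(U{\left(6,-4 \right)} - 2\right)^{2} = 76 - \left(\left(-4 + 6 - 4\right) - 2\right)^{2} = 76 - \left(-2 - 2\right)^{2} = 76 - \left(-4\right)^{2} = 76 - 16 = 60$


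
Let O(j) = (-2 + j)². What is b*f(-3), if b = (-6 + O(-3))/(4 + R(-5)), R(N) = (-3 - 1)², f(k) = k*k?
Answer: 171/20 ≈ 8.5500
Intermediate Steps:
f(k) = k²
R(N) = 16 (R(N) = (-4)² = 16)
b = 19/20 (b = (-6 + (-2 - 3)²)/(4 + 16) = (-6 + (-5)²)/20 = (-6 + 25)*(1/20) = 19*(1/20) = 19/20 ≈ 0.95000)
b*f(-3) = (19/20)*(-3)² = (19/20)*9 = 171/20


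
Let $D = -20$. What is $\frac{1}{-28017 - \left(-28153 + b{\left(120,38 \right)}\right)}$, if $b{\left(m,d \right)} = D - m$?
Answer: $\frac{1}{276} \approx 0.0036232$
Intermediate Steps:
$b{\left(m,d \right)} = -20 - m$
$\frac{1}{-28017 - \left(-28153 + b{\left(120,38 \right)}\right)} = \frac{1}{-28017 + \left(28153 - \left(-20 - 120\right)\right)} = \frac{1}{-28017 + \left(28153 - -140\right)} = \frac{1}{-28017 + \left(28153 + 140\right)} = \frac{1}{-28017 + 28293} = \frac{1}{276}$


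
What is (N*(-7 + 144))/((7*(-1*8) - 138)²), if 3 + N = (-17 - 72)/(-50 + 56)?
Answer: -14659/225816 ≈ -0.064916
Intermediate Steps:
N = -107/6 (N = -3 + (-17 - 72)/(-50 + 56) = -3 - 89/6 = -107/6 ≈ -17.833)
(N*(-7 + 144))/((7*(-1*8) - 138)²) = (-107*(-7 + 144)/6)/((7*(-1*8) - 138)²) = (-107/6*137)/((7*(-8) - 138)²) = -14659/(6*(-56 - 138)²) = -14659/(6*((-194)²)) = -14659/6/37636 = -14659/6*1/37636 = -14659/225816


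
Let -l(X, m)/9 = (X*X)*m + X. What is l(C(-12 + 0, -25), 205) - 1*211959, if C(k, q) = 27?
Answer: -1557207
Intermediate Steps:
l(X, m) = -9*X - 9*m*X**2 (l(X, m) = -9*((X*X)*m + X) = -9*(X**2*m + X) = -9*(m*X**2 + X) = -9*(X + m*X**2) = -9*X - 9*m*X**2)
l(C(-12 + 0, -25), 205) - 1*211959 = -9*27*(1 + 27*205) - 1*211959 = -9*27*(1 + 5535) - 211959 = -9*27*5536 - 211959 = -1345248 - 211959 = -1557207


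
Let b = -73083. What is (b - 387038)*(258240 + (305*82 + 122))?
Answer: -130385408012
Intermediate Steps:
(b - 387038)*(258240 + (305*82 + 122)) = (-73083 - 387038)*(258240 + (305*82 + 122)) = -460121*(258240 + (25010 + 122)) = -460121*(258240 + 25132) = -460121*283372 = -130385408012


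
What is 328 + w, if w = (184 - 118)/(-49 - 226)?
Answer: 8194/25 ≈ 327.76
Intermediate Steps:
w = -6/25 (w = 66/(-275) = 66*(-1/275) = -6/25 ≈ -0.24000)
328 + w = 328 - 6/25 = 8194/25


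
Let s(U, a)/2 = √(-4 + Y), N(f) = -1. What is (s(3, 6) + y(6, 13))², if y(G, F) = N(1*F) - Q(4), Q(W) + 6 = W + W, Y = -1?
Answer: (3 - 2*I*√5)² ≈ -11.0 - 26.833*I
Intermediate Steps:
Q(W) = -6 + 2*W (Q(W) = -6 + (W + W) = -6 + 2*W)
s(U, a) = 2*I*√5 (s(U, a) = 2*√(-4 - 1) = 2*√(-5) = 2*(I*√5) = 2*I*√5)
y(G, F) = -3 (y(G, F) = -1 - (-6 + 2*4) = -1 - (-6 + 8) = -1 - 1*2 = -1 - 2 = -3)
(s(3, 6) + y(6, 13))² = (2*I*√5 - 3)² = (-3 + 2*I*√5)²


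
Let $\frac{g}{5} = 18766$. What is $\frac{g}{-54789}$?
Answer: $- \frac{93830}{54789} \approx -1.7126$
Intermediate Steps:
$g = 93830$ ($g = 5 \cdot 18766 = 93830$)
$\frac{g}{-54789} = \frac{93830}{-54789} = 93830 \left(- \frac{1}{54789}\right) = - \frac{93830}{54789}$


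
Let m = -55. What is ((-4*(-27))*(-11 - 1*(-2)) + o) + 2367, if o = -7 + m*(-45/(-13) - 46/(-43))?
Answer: 636577/559 ≈ 1138.8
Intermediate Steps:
o = -143228/559 (o = -7 - 55*(-45/(-13) - 46/(-43)) = -7 - 55*(-45*(-1/13) - 46*(-1/43)) = -7 - 55*(45/13 + 46/43) = -7 - 55*2533/559 = -7 - 139315/559 = -143228/559 ≈ -256.22)
((-4*(-27))*(-11 - 1*(-2)) + o) + 2367 = ((-4*(-27))*(-11 - 1*(-2)) - 143228/559) + 2367 = (108*(-11 + 2) - 143228/559) + 2367 = (108*(-9) - 143228/559) + 2367 = (-972 - 143228/559) + 2367 = -686576/559 + 2367 = 636577/559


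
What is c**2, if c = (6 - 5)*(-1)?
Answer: 1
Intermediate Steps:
c = -1 (c = 1*(-1) = -1)
c**2 = (-1)**2 = 1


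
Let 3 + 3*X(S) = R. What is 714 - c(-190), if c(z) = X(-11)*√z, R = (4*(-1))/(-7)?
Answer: 714 + 17*I*√190/21 ≈ 714.0 + 11.159*I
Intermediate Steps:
R = 4/7 (R = -4*(-⅐) = 4/7 ≈ 0.57143)
X(S) = -17/21 (X(S) = -1 + (⅓)*(4/7) = -1 + 4/21 = -17/21)
c(z) = -17*√z/21
714 - c(-190) = 714 - (-17)*√(-190)/21 = 714 - (-17)*I*√190/21 = 714 + 17*I*√190/21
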